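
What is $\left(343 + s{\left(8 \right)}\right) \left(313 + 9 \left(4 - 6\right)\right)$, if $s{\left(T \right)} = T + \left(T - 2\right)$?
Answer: $105315$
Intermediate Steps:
$s{\left(T \right)} = -2 + 2 T$ ($s{\left(T \right)} = T + \left(T - 2\right) = T + \left(-2 + T\right) = -2 + 2 T$)
$\left(343 + s{\left(8 \right)}\right) \left(313 + 9 \left(4 - 6\right)\right) = \left(343 + \left(-2 + 2 \cdot 8\right)\right) \left(313 + 9 \left(4 - 6\right)\right) = \left(343 + \left(-2 + 16\right)\right) \left(313 + 9 \left(-2\right)\right) = \left(343 + 14\right) \left(313 - 18\right) = 357 \cdot 295 = 105315$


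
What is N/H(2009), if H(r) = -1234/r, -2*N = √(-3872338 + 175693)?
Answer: 2009*I*√3696645/2468 ≈ 1565.1*I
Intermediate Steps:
N = -I*√3696645/2 (N = -√(-3872338 + 175693)/2 = -I*√3696645/2 ≈ -961.33*I)
N/H(2009) = (-I*√3696645/2)/((-1234/2009)) = (-I*√3696645/2)/((-1234*1/2009)) = (-I*√3696645/2)/(-1234/2009) = -I*√3696645/2*(-2009/1234) = 2009*I*√3696645/2468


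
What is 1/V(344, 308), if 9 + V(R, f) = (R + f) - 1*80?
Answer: 1/563 ≈ 0.0017762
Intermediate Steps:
V(R, f) = -89 + R + f (V(R, f) = -9 + ((R + f) - 1*80) = -9 + ((R + f) - 80) = -9 + (-80 + R + f) = -89 + R + f)
1/V(344, 308) = 1/(-89 + 344 + 308) = 1/563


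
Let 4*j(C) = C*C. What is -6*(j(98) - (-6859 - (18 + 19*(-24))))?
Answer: -52932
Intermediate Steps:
j(C) = C²/4 (j(C) = (C*C)/4 = C²/4)
-6*(j(98) - (-6859 - (18 + 19*(-24)))) = -6*((¼)*98² - (-6859 - (18 + 19*(-24)))) = -6*((¼)*9604 - (-6859 - (18 - 456))) = -6*(2401 - (-6859 - 1*(-438))) = -6*(2401 - (-6859 + 438)) = -6*(2401 - 1*(-6421)) = -6*(2401 + 6421) = -6*8822 = -52932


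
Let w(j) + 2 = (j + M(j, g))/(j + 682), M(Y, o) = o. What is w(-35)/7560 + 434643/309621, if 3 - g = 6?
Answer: 19681162811/14022735090 ≈ 1.4035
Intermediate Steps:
g = -3 (g = 3 - 1*6 = 3 - 6 = -3)
w(j) = -2 + (-3 + j)/(682 + j) (w(j) = -2 + (j - 3)/(j + 682) = -2 + (-3 + j)/(682 + j))
w(-35)/7560 + 434643/309621 = ((-1367 - 1*(-35))/(682 - 35))/7560 + 434643/309621 = ((-1367 + 35)/647)*(1/7560) + 434643*(1/309621) = ((1/647)*(-1332))*(1/7560) + 144881/103207 = -1332/647*1/7560 + 144881/103207 = -37/135870 + 144881/103207 = 19681162811/14022735090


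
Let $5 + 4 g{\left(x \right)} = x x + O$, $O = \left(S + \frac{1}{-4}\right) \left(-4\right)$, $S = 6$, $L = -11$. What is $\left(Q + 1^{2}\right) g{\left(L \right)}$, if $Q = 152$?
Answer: $\frac{14229}{4} \approx 3557.3$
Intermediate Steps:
$O = -23$ ($O = \left(6 + \frac{1}{-4}\right) \left(-4\right) = \left(6 - \frac{1}{4}\right) \left(-4\right) = \frac{23}{4} \left(-4\right) = -23$)
$g{\left(x \right)} = -7 + \frac{x^{2}}{4}$ ($g{\left(x \right)} = - \frac{5}{4} + \frac{x x - 23}{4} = - \frac{5}{4} + \frac{x^{2} - 23}{4} = - \frac{5}{4} + \frac{-23 + x^{2}}{4} = - \frac{5}{4} + \left(- \frac{23}{4} + \frac{x^{2}}{4}\right) = -7 + \frac{x^{2}}{4}$)
$\left(Q + 1^{2}\right) g{\left(L \right)} = \left(152 + 1^{2}\right) \left(-7 + \frac{\left(-11\right)^{2}}{4}\right) = \left(152 + 1\right) \left(-7 + \frac{1}{4} \cdot 121\right) = 153 \left(-7 + \frac{121}{4}\right) = 153 \cdot \frac{93}{4} = \frac{14229}{4}$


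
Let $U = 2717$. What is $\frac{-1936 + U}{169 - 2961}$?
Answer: $- \frac{781}{2792} \approx -0.27973$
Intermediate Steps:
$\frac{-1936 + U}{169 - 2961} = \frac{-1936 + 2717}{169 - 2961} = \frac{781}{-2792} = 781 \left(- \frac{1}{2792}\right) = - \frac{781}{2792}$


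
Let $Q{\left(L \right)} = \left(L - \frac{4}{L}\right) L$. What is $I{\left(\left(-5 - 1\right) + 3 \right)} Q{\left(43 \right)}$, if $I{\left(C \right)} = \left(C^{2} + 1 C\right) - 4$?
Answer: $3690$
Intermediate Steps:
$Q{\left(L \right)} = L \left(L - \frac{4}{L}\right)$
$I{\left(C \right)} = -4 + C + C^{2}$ ($I{\left(C \right)} = \left(C^{2} + C\right) - 4 = \left(C + C^{2}\right) - 4 = -4 + C + C^{2}$)
$I{\left(\left(-5 - 1\right) + 3 \right)} Q{\left(43 \right)} = \left(-4 + \left(\left(-5 - 1\right) + 3\right) + \left(\left(-5 - 1\right) + 3\right)^{2}\right) \left(-4 + 43^{2}\right) = \left(-4 + \left(-6 + 3\right) + \left(-6 + 3\right)^{2}\right) \left(-4 + 1849\right) = \left(-4 - 3 + \left(-3\right)^{2}\right) 1845 = \left(-4 - 3 + 9\right) 1845 = 2 \cdot 1845 = 3690$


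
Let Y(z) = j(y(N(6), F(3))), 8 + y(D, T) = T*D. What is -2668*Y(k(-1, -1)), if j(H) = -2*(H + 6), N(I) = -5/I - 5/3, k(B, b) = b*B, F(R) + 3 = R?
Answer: -10672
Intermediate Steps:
F(R) = -3 + R
k(B, b) = B*b
N(I) = -5/3 - 5/I (N(I) = -5/I - 5*⅓ = -5/I - 5/3 = -5/3 - 5/I)
y(D, T) = -8 + D*T (y(D, T) = -8 + T*D = -8 + D*T)
j(H) = -12 - 2*H (j(H) = -2*(6 + H) = -12 - 2*H)
Y(z) = 4 (Y(z) = -12 - 2*(-8 + (-5/3 - 5/6)*(-3 + 3)) = -12 - 2*(-8 + (-5/3 - 5*⅙)*0) = -12 - 2*(-8 + (-5/3 - ⅚)*0) = -12 - 2*(-8 - 5/2*0) = -12 - 2*(-8 + 0) = -12 - 2*(-8) = -12 + 16 = 4)
-2668*Y(k(-1, -1)) = -2668*4 = -10672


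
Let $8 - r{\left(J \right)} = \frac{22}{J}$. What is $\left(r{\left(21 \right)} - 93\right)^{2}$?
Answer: $\frac{3265249}{441} \approx 7404.2$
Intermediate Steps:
$r{\left(J \right)} = 8 - \frac{22}{J}$
$\left(r{\left(21 \right)} - 93\right)^{2} = \left(\left(8 - \frac{22}{21}\right) - 93\right)^{2} = \left(\frac{146}{21} - 93\right)^{2} = \left(- \frac{1807}{21}\right)^{2} = \frac{3265249}{441}$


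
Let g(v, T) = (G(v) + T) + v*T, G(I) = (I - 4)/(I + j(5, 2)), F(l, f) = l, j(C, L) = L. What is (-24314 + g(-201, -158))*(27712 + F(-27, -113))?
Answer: 40146544515/199 ≈ 2.0174e+8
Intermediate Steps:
G(I) = (-4 + I)/(2 + I) (G(I) = (I - 4)/(I + 2) = (-4 + I)/(2 + I))
g(v, T) = T + T*v + (-4 + v)/(2 + v) (g(v, T) = ((-4 + v)/(2 + v) + T) + v*T = (T + (-4 + v)/(2 + v)) + T*v = T + T*v + (-4 + v)/(2 + v))
(-24314 + g(-201, -158))*(27712 + F(-27, -113)) = (-24314 + (-4 - 201 - 158*(1 - 201)*(2 - 201))/(2 - 201))*(27712 - 27) = (-24314 + (-4 - 201 - 158*(-200)*(-199))/(-199))*27685 = (-24314 - (-4 - 201 - 6288400)/199)*27685 = (-24314 - 1/199*(-6288605))*27685 = (-24314 + 6288605/199)*27685 = (1450119/199)*27685 = 40146544515/199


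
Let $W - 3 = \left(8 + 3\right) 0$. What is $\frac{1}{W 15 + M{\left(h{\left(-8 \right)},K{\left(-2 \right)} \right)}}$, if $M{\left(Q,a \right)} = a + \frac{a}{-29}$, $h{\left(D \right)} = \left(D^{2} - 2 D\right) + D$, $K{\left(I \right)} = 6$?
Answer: $\frac{29}{1473} \approx 0.019688$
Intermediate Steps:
$W = 3$ ($W = 3 + \left(8 + 3\right) 0 = 3 + 11 \cdot 0 = 3 + 0 = 3$)
$h{\left(D \right)} = D^{2} - D$
$M{\left(Q,a \right)} = \frac{28 a}{29}$ ($M{\left(Q,a \right)} = a + a \left(- \frac{1}{29}\right) = a - \frac{a}{29} = \frac{28 a}{29}$)
$\frac{1}{W 15 + M{\left(h{\left(-8 \right)},K{\left(-2 \right)} \right)}} = \frac{1}{3 \cdot 15 + \frac{28}{29} \cdot 6} = \frac{1}{45 + \frac{168}{29}} = \frac{1}{\frac{1473}{29}} = \frac{29}{1473}$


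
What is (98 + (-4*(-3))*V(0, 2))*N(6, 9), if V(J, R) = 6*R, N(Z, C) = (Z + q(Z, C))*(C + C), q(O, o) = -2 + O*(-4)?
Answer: -87120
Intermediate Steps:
q(O, o) = -2 - 4*O
N(Z, C) = 2*C*(-2 - 3*Z) (N(Z, C) = (Z + (-2 - 4*Z))*(C + C) = (-2 - 3*Z)*(2*C) = 2*C*(-2 - 3*Z))
(98 + (-4*(-3))*V(0, 2))*N(6, 9) = (98 + (-4*(-3))*(6*2))*(-2*9*(2 + 3*6)) = (98 + 12*12)*(-2*9*(2 + 18)) = (98 + 144)*(-2*9*20) = 242*(-360) = -87120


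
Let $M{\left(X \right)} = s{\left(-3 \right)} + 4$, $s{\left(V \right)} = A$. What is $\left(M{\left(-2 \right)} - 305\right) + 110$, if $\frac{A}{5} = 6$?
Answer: $-161$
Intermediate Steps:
$A = 30$ ($A = 5 \cdot 6 = 30$)
$s{\left(V \right)} = 30$
$M{\left(X \right)} = 34$ ($M{\left(X \right)} = 30 + 4 = 34$)
$\left(M{\left(-2 \right)} - 305\right) + 110 = \left(34 - 305\right) + 110 = -271 + 110 = -161$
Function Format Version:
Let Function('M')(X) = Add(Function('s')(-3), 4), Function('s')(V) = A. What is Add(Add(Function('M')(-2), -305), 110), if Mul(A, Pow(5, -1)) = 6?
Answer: -161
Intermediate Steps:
A = 30 (A = Mul(5, 6) = 30)
Function('s')(V) = 30
Function('M')(X) = 34 (Function('M')(X) = Add(30, 4) = 34)
Add(Add(Function('M')(-2), -305), 110) = Add(Add(34, -305), 110) = Add(-271, 110) = -161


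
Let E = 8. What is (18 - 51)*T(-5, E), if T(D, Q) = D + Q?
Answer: -99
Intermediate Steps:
(18 - 51)*T(-5, E) = (18 - 51)*(-5 + 8) = -33*3 = -99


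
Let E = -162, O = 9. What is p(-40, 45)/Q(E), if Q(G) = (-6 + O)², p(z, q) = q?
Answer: 5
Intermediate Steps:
Q(G) = 9 (Q(G) = (-6 + 9)² = 3² = 9)
p(-40, 45)/Q(E) = 45/9 = 45*(⅑) = 5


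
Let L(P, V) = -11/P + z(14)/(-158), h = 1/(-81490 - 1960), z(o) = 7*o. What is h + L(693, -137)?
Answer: -264207677/415330650 ≈ -0.63614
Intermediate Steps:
h = -1/83450 (h = 1/(-83450) = -1/83450 ≈ -1.1983e-5)
L(P, V) = -49/79 - 11/P (L(P, V) = -11/P + (7*14)/(-158) = -11/P + 98*(-1/158) = -11/P - 49/79 = -49/79 - 11/P)
h + L(693, -137) = -1/83450 + (-49/79 - 11/693) = -1/83450 + (-49/79 - 11*1/693) = -1/83450 + (-49/79 - 1/63) = -1/83450 - 3166/4977 = -264207677/415330650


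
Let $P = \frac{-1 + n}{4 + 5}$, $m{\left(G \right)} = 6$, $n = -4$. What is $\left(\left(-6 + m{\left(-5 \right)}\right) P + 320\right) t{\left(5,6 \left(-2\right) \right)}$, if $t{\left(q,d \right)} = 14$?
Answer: $4480$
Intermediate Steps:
$P = - \frac{5}{9}$ ($P = \frac{-1 - 4}{4 + 5} = - \frac{5}{9} \approx -0.55556$)
$\left(\left(-6 + m{\left(-5 \right)}\right) P + 320\right) t{\left(5,6 \left(-2\right) \right)} = \left(\left(-6 + 6\right) \left(- \frac{5}{9}\right) + 320\right) 14 = \left(0 \left(- \frac{5}{9}\right) + 320\right) 14 = \left(0 + 320\right) 14 = 320 \cdot 14 = 4480$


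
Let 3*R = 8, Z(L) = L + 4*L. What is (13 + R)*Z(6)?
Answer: 470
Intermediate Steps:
Z(L) = 5*L
R = 8/3 (R = (1/3)*8 = 8/3 ≈ 2.6667)
(13 + R)*Z(6) = (13 + 8/3)*(5*6) = (47/3)*30 = 470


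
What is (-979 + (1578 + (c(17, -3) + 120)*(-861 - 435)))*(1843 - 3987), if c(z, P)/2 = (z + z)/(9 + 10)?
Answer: 6499808288/19 ≈ 3.4210e+8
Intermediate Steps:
c(z, P) = 4*z/19 (c(z, P) = 2*((z + z)/(9 + 10)) = 2*((2*z)/19) = 2*((2*z)*(1/19)) = 2*(2*z/19) = 4*z/19)
(-979 + (1578 + (c(17, -3) + 120)*(-861 - 435)))*(1843 - 3987) = (-979 + (1578 + ((4/19)*17 + 120)*(-861 - 435)))*(1843 - 3987) = (-979 + (1578 + (68/19 + 120)*(-1296)))*(-2144) = (-979 + (1578 + (2348/19)*(-1296)))*(-2144) = (-979 + (1578 - 3043008/19))*(-2144) = (-979 - 3013026/19)*(-2144) = -3031627/19*(-2144) = 6499808288/19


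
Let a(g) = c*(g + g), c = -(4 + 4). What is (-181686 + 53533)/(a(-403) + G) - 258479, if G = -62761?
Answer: -14555599774/56313 ≈ -2.5848e+5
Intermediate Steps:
c = -8 (c = -1*8 = -8)
a(g) = -16*g (a(g) = -8*(g + g) = -16*g)
(-181686 + 53533)/(a(-403) + G) - 258479 = (-181686 + 53533)/(-16*(-403) - 62761) - 258479 = -128153/(6448 - 62761) - 258479 = -128153/(-56313) - 258479 = -128153*(-1/56313) - 258479 = 128153/56313 - 258479 = -14555599774/56313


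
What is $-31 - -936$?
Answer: $905$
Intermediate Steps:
$-31 - -936 = -31 + 936 = 905$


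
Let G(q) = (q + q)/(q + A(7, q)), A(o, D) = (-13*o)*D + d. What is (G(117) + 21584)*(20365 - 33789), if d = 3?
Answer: -1016709301472/3509 ≈ -2.8974e+8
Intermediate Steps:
A(o, D) = 3 - 13*D*o (A(o, D) = (-13*o)*D + 3 = -13*D*o + 3 = 3 - 13*D*o)
G(q) = 2*q/(3 - 90*q) (G(q) = (q + q)/(q + (3 - 13*q*7)) = (2*q)/(q + (3 - 91*q)) = (2*q)/(3 - 90*q) = 2*q/(3 - 90*q))
(G(117) + 21584)*(20365 - 33789) = ((⅔)*117/(1 - 30*117) + 21584)*(20365 - 33789) = ((⅔)*117/(1 - 3510) + 21584)*(-13424) = ((⅔)*117/(-3509) + 21584)*(-13424) = ((⅔)*117*(-1/3509) + 21584)*(-13424) = (-78/3509 + 21584)*(-13424) = (75738178/3509)*(-13424) = -1016709301472/3509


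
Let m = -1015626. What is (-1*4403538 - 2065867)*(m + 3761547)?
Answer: -17764475047005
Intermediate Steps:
(-1*4403538 - 2065867)*(m + 3761547) = (-1*4403538 - 2065867)*(-1015626 + 3761547) = (-4403538 - 2065867)*2745921 = -6469405*2745921 = -17764475047005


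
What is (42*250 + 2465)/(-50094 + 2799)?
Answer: -2593/9459 ≈ -0.27413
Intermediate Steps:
(42*250 + 2465)/(-50094 + 2799) = (10500 + 2465)/(-47295) = 12965*(-1/47295) = -2593/9459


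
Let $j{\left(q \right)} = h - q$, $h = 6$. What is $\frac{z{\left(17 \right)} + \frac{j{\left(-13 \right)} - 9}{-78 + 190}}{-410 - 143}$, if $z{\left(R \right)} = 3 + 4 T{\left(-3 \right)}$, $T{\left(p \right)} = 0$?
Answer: $- \frac{173}{30968} \approx -0.0055864$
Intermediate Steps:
$z{\left(R \right)} = 3$ ($z{\left(R \right)} = 3 + 4 \cdot 0 = 3 + 0 = 3$)
$j{\left(q \right)} = 6 - q$
$\frac{z{\left(17 \right)} + \frac{j{\left(-13 \right)} - 9}{-78 + 190}}{-410 - 143} = \frac{3 + \frac{\left(6 - -13\right) - 9}{-78 + 190}}{-410 - 143} = \frac{3 + \frac{\left(6 + 13\right) - 9}{112}}{-553} = \left(3 + \left(19 - 9\right) \frac{1}{112}\right) \left(- \frac{1}{553}\right) = \left(3 + 10 \cdot \frac{1}{112}\right) \left(- \frac{1}{553}\right) = \left(3 + \frac{5}{56}\right) \left(- \frac{1}{553}\right) = \frac{173}{56} \left(- \frac{1}{553}\right) = - \frac{173}{30968}$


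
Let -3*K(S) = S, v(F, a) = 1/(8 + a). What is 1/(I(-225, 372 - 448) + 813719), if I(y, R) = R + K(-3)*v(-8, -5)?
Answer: 3/2440930 ≈ 1.2290e-6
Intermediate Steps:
K(S) = -S/3
I(y, R) = ⅓ + R (I(y, R) = R + (-⅓*(-3))/(8 - 5) = R + 1/3 = R + 1*(⅓) = R + ⅓ = ⅓ + R)
1/(I(-225, 372 - 448) + 813719) = 1/((⅓ + (372 - 448)) + 813719) = 1/((⅓ - 76) + 813719) = 1/(-227/3 + 813719) = 1/(2440930/3) = 3/2440930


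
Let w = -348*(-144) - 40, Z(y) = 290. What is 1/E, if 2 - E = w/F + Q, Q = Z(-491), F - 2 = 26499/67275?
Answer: -53683/1138325304 ≈ -4.7160e-5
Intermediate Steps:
w = 50072 (w = 50112 - 40 = 50072)
F = 53683/22425 (F = 2 + 26499/67275 = 2 + 26499*(1/67275) = 2 + 8833/22425 = 53683/22425 ≈ 2.3939)
Q = 290
E = -1138325304/53683 (E = 2 - (50072/(53683/22425) + 290) = 2 - (50072*(22425/53683) + 290) = 2 - (1122864600/53683 + 290) = 2 - 1*1138432670/53683 = 2 - 1138432670/53683 = -1138325304/53683 ≈ -21205.)
1/E = 1/(-1138325304/53683) = -53683/1138325304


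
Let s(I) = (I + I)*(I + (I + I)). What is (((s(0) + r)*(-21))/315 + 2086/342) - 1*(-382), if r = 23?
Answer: 330514/855 ≈ 386.57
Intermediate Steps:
s(I) = 6*I**2 (s(I) = (2*I)*(I + 2*I) = (2*I)*(3*I) = 6*I**2)
(((s(0) + r)*(-21))/315 + 2086/342) - 1*(-382) = (((6*0**2 + 23)*(-21))/315 + 2086/342) - 1*(-382) = (((6*0 + 23)*(-21))*(1/315) + 2086*(1/342)) + 382 = (((0 + 23)*(-21))*(1/315) + 1043/171) + 382 = ((23*(-21))*(1/315) + 1043/171) + 382 = (-483*1/315 + 1043/171) + 382 = (-23/15 + 1043/171) + 382 = 3904/855 + 382 = 330514/855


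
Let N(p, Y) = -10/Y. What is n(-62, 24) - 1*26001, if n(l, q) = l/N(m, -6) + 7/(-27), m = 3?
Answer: -3515192/135 ≈ -26038.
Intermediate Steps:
n(l, q) = -7/27 + 3*l/5 (n(l, q) = l/((-10/(-6))) + 7/(-27) = l/((-10*(-⅙))) + 7*(-1/27) = l/(5/3) - 7/27 = l*(⅗) - 7/27 = 3*l/5 - 7/27 = -7/27 + 3*l/5)
n(-62, 24) - 1*26001 = (-7/27 + (⅗)*(-62)) - 1*26001 = (-7/27 - 186/5) - 26001 = -5057/135 - 26001 = -3515192/135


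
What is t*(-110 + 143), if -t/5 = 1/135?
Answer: -11/9 ≈ -1.2222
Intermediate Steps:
t = -1/27 (t = -5/135 = -5*1/135 = -1/27 ≈ -0.037037)
t*(-110 + 143) = -(-110 + 143)/27 = -1/27*33 = -11/9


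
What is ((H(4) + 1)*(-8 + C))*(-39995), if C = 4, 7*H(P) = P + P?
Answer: 2399700/7 ≈ 3.4281e+5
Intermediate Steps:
H(P) = 2*P/7 (H(P) = (P + P)/7 = (2*P)/7 = 2*P/7)
((H(4) + 1)*(-8 + C))*(-39995) = (((2/7)*4 + 1)*(-8 + 4))*(-39995) = ((8/7 + 1)*(-4))*(-39995) = ((15/7)*(-4))*(-39995) = -60/7*(-39995) = 2399700/7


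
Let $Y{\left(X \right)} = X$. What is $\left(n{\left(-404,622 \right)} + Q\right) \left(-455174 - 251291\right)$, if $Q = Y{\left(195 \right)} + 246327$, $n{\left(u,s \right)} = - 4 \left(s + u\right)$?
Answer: $-173543127250$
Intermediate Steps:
$n{\left(u,s \right)} = - 4 s - 4 u$
$Q = 246522$ ($Q = 195 + 246327 = 246522$)
$\left(n{\left(-404,622 \right)} + Q\right) \left(-455174 - 251291\right) = \left(\left(\left(-4\right) 622 - -1616\right) + 246522\right) \left(-455174 - 251291\right) = \left(\left(-2488 + 1616\right) + 246522\right) \left(-706465\right) = \left(-872 + 246522\right) \left(-706465\right) = 245650 \left(-706465\right) = -173543127250$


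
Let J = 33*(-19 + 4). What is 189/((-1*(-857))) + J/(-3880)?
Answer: 231507/665032 ≈ 0.34811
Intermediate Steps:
J = -495 (J = 33*(-15) = -495)
189/((-1*(-857))) + J/(-3880) = 189/((-1*(-857))) - 495/(-3880) = 189/857 - 495*(-1/3880) = 189*(1/857) + 99/776 = 189/857 + 99/776 = 231507/665032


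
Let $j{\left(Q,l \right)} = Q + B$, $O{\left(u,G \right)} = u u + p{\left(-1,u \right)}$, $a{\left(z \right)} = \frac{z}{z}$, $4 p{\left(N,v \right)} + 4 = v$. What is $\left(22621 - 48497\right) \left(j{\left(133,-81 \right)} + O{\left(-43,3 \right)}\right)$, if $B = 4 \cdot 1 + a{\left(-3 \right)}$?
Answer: $-51111569$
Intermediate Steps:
$p{\left(N,v \right)} = -1 + \frac{v}{4}$
$a{\left(z \right)} = 1$
$B = 5$ ($B = 4 \cdot 1 + 1 = 4 + 1 = 5$)
$O{\left(u,G \right)} = -1 + u^{2} + \frac{u}{4}$ ($O{\left(u,G \right)} = u u + \left(-1 + \frac{u}{4}\right) = u^{2} + \left(-1 + \frac{u}{4}\right) = -1 + u^{2} + \frac{u}{4}$)
$j{\left(Q,l \right)} = 5 + Q$ ($j{\left(Q,l \right)} = Q + 5 = 5 + Q$)
$\left(22621 - 48497\right) \left(j{\left(133,-81 \right)} + O{\left(-43,3 \right)}\right) = \left(22621 - 48497\right) \left(\left(5 + 133\right) + \left(-1 + \left(-43\right)^{2} + \frac{1}{4} \left(-43\right)\right)\right) = - 25876 \left(138 - - \frac{7349}{4}\right) = - 25876 \left(138 + \frac{7349}{4}\right) = \left(-25876\right) \frac{7901}{4} = -51111569$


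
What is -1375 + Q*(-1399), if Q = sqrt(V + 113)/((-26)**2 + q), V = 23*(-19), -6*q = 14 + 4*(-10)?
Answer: -1375 - 75546*I/2041 ≈ -1375.0 - 37.014*I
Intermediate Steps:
q = 13/3 (q = -(14 + 4*(-10))/6 = -(14 - 40)/6 = -1/6*(-26) = 13/3 ≈ 4.3333)
V = -437
Q = 54*I/2041 (Q = sqrt(-437 + 113)/((-26)**2 + 13/3) = sqrt(-324)/(676 + 13/3) = (18*I)/(2041/3) = (18*I)*(3/2041) = 54*I/2041 ≈ 0.026458*I)
-1375 + Q*(-1399) = -1375 + (54*I/2041)*(-1399) = -1375 - 75546*I/2041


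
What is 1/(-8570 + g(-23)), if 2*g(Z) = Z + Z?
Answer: -1/8593 ≈ -0.00011637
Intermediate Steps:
g(Z) = Z (g(Z) = (Z + Z)/2 = (2*Z)/2 = Z)
1/(-8570 + g(-23)) = 1/(-8570 - 23) = 1/(-8593) = -1/8593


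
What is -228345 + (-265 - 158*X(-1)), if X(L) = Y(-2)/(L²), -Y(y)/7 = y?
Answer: -230822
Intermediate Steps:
Y(y) = -7*y
X(L) = 14/L² (X(L) = (-7*(-2))/(L²) = 14/L²)
-228345 + (-265 - 158*X(-1)) = -228345 + (-265 - 2212/(-1)²) = -228345 + (-265 - 2212) = -228345 - 2477 = -230822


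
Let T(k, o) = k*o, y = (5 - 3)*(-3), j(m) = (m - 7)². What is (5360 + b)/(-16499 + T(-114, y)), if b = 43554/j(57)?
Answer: -6721777/19768750 ≈ -0.34002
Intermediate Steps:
j(m) = (-7 + m)²
y = -6 (y = 2*(-3) = -6)
b = 21777/1250 (b = 43554/((-7 + 57)²) = 43554/(50²) = 43554/2500 = 43554*(1/2500) = 21777/1250 ≈ 17.422)
(5360 + b)/(-16499 + T(-114, y)) = (5360 + 21777/1250)/(-16499 - 114*(-6)) = 6721777/(1250*(-16499 + 684)) = (6721777/1250)/(-15815) = (6721777/1250)*(-1/15815) = -6721777/19768750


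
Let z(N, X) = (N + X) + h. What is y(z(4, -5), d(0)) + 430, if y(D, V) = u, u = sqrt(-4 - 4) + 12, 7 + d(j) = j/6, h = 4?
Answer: 442 + 2*I*sqrt(2) ≈ 442.0 + 2.8284*I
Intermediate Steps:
d(j) = -7 + j/6
z(N, X) = 4 + N + X (z(N, X) = (N + X) + 4 = 4 + N + X)
u = 12 + 2*I*sqrt(2) (u = sqrt(-8) + 12 = 2*I*sqrt(2) + 12 = 12 + 2*I*sqrt(2) ≈ 12.0 + 2.8284*I)
y(D, V) = 12 + 2*I*sqrt(2)
y(z(4, -5), d(0)) + 430 = (12 + 2*I*sqrt(2)) + 430 = 442 + 2*I*sqrt(2)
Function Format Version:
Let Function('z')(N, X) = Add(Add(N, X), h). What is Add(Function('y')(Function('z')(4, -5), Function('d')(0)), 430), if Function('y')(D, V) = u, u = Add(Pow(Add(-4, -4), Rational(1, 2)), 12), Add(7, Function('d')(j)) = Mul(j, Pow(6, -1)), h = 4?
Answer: Add(442, Mul(2, I, Pow(2, Rational(1, 2)))) ≈ Add(442.00, Mul(2.8284, I))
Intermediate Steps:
Function('d')(j) = Add(-7, Mul(Rational(1, 6), j)) (Function('d')(j) = Add(-7, Mul(j, Pow(6, -1))) = Add(-7, Mul(j, Rational(1, 6))) = Add(-7, Mul(Rational(1, 6), j)))
Function('z')(N, X) = Add(4, N, X) (Function('z')(N, X) = Add(Add(N, X), 4) = Add(4, N, X))
u = Add(12, Mul(2, I, Pow(2, Rational(1, 2)))) (u = Add(Pow(-8, Rational(1, 2)), 12) = Add(Mul(2, I, Pow(2, Rational(1, 2))), 12) = Add(12, Mul(2, I, Pow(2, Rational(1, 2)))) ≈ Add(12.000, Mul(2.8284, I)))
Function('y')(D, V) = Add(12, Mul(2, I, Pow(2, Rational(1, 2))))
Add(Function('y')(Function('z')(4, -5), Function('d')(0)), 430) = Add(Add(12, Mul(2, I, Pow(2, Rational(1, 2)))), 430) = Add(442, Mul(2, I, Pow(2, Rational(1, 2))))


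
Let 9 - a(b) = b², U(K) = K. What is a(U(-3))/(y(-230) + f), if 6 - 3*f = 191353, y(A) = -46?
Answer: 0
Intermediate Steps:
a(b) = 9 - b²
f = -191347/3 (f = 2 - ⅓*191353 = 2 - 191353/3 = -191347/3 ≈ -63782.)
a(U(-3))/(y(-230) + f) = (9 - 1*(-3)²)/(-46 - 191347/3) = (9 - 1*9)/(-191485/3) = (9 - 9)*(-3/191485) = 0*(-3/191485) = 0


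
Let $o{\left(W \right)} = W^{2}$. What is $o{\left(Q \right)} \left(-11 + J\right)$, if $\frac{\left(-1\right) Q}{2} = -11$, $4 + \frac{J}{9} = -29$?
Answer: $-149072$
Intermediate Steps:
$J = -297$ ($J = -36 + 9 \left(-29\right) = -36 - 261 = -297$)
$Q = 22$ ($Q = \left(-2\right) \left(-11\right) = 22$)
$o{\left(Q \right)} \left(-11 + J\right) = 22^{2} \left(-11 - 297\right) = 484 \left(-308\right) = -149072$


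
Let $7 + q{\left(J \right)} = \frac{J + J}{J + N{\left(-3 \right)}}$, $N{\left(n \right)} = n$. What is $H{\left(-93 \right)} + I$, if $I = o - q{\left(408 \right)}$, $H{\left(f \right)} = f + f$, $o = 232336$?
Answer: $\frac{31340923}{135} \approx 2.3216 \cdot 10^{5}$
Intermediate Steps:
$H{\left(f \right)} = 2 f$
$q{\left(J \right)} = -7 + \frac{2 J}{-3 + J}$ ($q{\left(J \right)} = -7 + \frac{J + J}{J - 3} = -7 + \frac{2 J}{-3 + J}$)
$I = \frac{31366033}{135}$ ($I = 232336 - \frac{21 - 2040}{-3 + 408} = 232336 - \frac{21 - 2040}{405} = 232336 - \frac{1}{405} \left(-2019\right) = 232336 - - \frac{673}{135} = 232336 + \frac{673}{135} = \frac{31366033}{135} \approx 2.3234 \cdot 10^{5}$)
$H{\left(-93 \right)} + I = 2 \left(-93\right) + \frac{31366033}{135} = -186 + \frac{31366033}{135} = \frac{31340923}{135}$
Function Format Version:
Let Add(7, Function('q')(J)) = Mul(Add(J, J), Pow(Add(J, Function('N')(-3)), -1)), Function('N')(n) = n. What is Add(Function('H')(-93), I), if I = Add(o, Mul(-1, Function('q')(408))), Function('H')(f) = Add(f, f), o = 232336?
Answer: Rational(31340923, 135) ≈ 2.3216e+5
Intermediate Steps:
Function('H')(f) = Mul(2, f)
Function('q')(J) = Add(-7, Mul(2, J, Pow(Add(-3, J), -1))) (Function('q')(J) = Add(-7, Mul(Add(J, J), Pow(Add(J, -3), -1))) = Add(-7, Mul(Mul(2, J), Pow(Add(-3, J), -1))) = Add(-7, Mul(2, J, Pow(Add(-3, J), -1))))
I = Rational(31366033, 135) (I = Add(232336, Mul(-1, Mul(Pow(Add(-3, 408), -1), Add(21, Mul(-5, 408))))) = Add(232336, Mul(-1, Mul(Pow(405, -1), Add(21, -2040)))) = Add(232336, Mul(-1, Mul(Rational(1, 405), -2019))) = Add(232336, Mul(-1, Rational(-673, 135))) = Add(232336, Rational(673, 135)) = Rational(31366033, 135) ≈ 2.3234e+5)
Add(Function('H')(-93), I) = Add(Mul(2, -93), Rational(31366033, 135)) = Add(-186, Rational(31366033, 135)) = Rational(31340923, 135)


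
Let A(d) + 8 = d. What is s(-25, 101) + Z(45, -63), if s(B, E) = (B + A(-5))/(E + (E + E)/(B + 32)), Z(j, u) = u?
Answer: -57533/909 ≈ -63.293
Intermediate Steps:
A(d) = -8 + d
s(B, E) = (-13 + B)/(E + 2*E/(32 + B)) (s(B, E) = (B + (-8 - 5))/(E + (E + E)/(B + 32)) = (B - 13)/(E + (2*E)/(32 + B)) = (-13 + B)/(E + 2*E/(32 + B)))
s(-25, 101) + Z(45, -63) = (-416 + (-25)² + 19*(-25))/(101*(34 - 25)) - 63 = (1/101)*(-416 + 625 - 475)/9 - 63 = (1/101)*(⅑)*(-266) - 63 = -266/909 - 63 = -57533/909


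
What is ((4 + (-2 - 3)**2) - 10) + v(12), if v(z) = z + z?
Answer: 43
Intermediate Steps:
v(z) = 2*z
((4 + (-2 - 3)**2) - 10) + v(12) = ((4 + (-2 - 3)**2) - 10) + 2*12 = ((4 + (-5)**2) - 10) + 24 = ((4 + 25) - 10) + 24 = (29 - 10) + 24 = 19 + 24 = 43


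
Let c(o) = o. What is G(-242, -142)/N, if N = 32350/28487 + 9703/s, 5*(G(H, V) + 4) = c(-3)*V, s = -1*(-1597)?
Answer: 2638636862/234337365 ≈ 11.260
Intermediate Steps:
s = 1597
G(H, V) = -4 - 3*V/5 (G(H, V) = -4 + (-3*V)/5 = -4 - 3*V/5)
N = 328072311/45493739 (N = 32350/28487 + 9703/1597 = 328072311/45493739 ≈ 7.2114)
G(-242, -142)/N = (-4 - 3/5*(-142))/(328072311/45493739) = (-4 + 426/5)*(45493739/328072311) = (406/5)*(45493739/328072311) = 2638636862/234337365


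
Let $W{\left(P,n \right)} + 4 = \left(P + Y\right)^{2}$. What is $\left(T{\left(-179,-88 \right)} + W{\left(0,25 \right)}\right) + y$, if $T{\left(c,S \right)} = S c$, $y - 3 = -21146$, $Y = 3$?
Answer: $-5386$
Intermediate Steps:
$y = -21143$ ($y = 3 - 21146 = -21143$)
$W{\left(P,n \right)} = -4 + \left(3 + P\right)^{2}$ ($W{\left(P,n \right)} = -4 + \left(P + 3\right)^{2} = -4 + \left(3 + P\right)^{2}$)
$\left(T{\left(-179,-88 \right)} + W{\left(0,25 \right)}\right) + y = \left(\left(-88\right) \left(-179\right) - \left(4 - \left(3 + 0\right)^{2}\right)\right) - 21143 = \left(15752 - \left(4 - 3^{2}\right)\right) - 21143 = \left(15752 + \left(-4 + 9\right)\right) - 21143 = \left(15752 + 5\right) - 21143 = 15757 - 21143 = -5386$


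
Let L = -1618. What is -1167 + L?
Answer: -2785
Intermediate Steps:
-1167 + L = -1167 - 1618 = -2785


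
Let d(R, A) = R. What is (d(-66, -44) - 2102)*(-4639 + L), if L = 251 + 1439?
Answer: 6393432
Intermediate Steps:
L = 1690
(d(-66, -44) - 2102)*(-4639 + L) = (-66 - 2102)*(-4639 + 1690) = -2168*(-2949) = 6393432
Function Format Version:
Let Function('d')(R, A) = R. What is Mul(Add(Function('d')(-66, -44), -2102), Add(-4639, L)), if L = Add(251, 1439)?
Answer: 6393432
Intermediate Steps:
L = 1690
Mul(Add(Function('d')(-66, -44), -2102), Add(-4639, L)) = Mul(Add(-66, -2102), Add(-4639, 1690)) = Mul(-2168, -2949) = 6393432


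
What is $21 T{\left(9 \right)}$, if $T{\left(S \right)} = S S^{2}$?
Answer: $15309$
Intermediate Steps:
$T{\left(S \right)} = S^{3}$
$21 T{\left(9 \right)} = 21 \cdot 9^{3} = 21 \cdot 729 = 15309$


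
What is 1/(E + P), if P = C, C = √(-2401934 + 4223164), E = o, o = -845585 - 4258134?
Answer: -5103719/26047945809731 - √1821230/26047945809731 ≈ -1.9599e-7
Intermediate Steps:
o = -5103719
E = -5103719
C = √1821230 ≈ 1349.5
P = √1821230 ≈ 1349.5
1/(E + P) = 1/(-5103719 + √1821230)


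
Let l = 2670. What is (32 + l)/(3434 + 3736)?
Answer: 1351/3585 ≈ 0.37685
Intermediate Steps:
(32 + l)/(3434 + 3736) = (32 + 2670)/(3434 + 3736) = 2702/7170 = 2702*(1/7170) = 1351/3585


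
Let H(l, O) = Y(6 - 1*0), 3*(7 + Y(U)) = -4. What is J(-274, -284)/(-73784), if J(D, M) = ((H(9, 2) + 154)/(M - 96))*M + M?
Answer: 2627/1106760 ≈ 0.0023736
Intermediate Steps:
Y(U) = -25/3 (Y(U) = -7 + (⅓)*(-4) = -7 - 4/3 = -25/3)
H(l, O) = -25/3
J(D, M) = M + 437*M/(3*(-96 + M)) (J(D, M) = ((-25/3 + 154)/(M - 96))*M + M = (437/(3*(-96 + M)))*M + M = 437*M/(3*(-96 + M)) + M = M + 437*M/(3*(-96 + M)))
J(-274, -284)/(-73784) = ((⅓)*(-284)*(149 + 3*(-284))/(-96 - 284))/(-73784) = ((⅓)*(-284)*(149 - 852)/(-380))*(-1/73784) = ((⅓)*(-284)*(-1/380)*(-703))*(-1/73784) = -2627/15*(-1/73784) = 2627/1106760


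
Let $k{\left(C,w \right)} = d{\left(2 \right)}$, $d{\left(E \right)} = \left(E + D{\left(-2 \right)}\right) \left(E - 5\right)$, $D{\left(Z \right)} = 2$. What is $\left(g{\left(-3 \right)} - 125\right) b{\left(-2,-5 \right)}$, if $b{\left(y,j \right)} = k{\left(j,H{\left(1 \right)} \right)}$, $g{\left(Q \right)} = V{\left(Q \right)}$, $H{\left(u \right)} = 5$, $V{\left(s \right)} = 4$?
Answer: $1452$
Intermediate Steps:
$g{\left(Q \right)} = 4$
$d{\left(E \right)} = \left(-5 + E\right) \left(2 + E\right)$ ($d{\left(E \right)} = \left(E + 2\right) \left(E - 5\right) = \left(2 + E\right) \left(-5 + E\right) = \left(-5 + E\right) \left(2 + E\right)$)
$k{\left(C,w \right)} = -12$ ($k{\left(C,w \right)} = -10 + 2^{2} - 6 = -10 + 4 - 6 = -12$)
$b{\left(y,j \right)} = -12$
$\left(g{\left(-3 \right)} - 125\right) b{\left(-2,-5 \right)} = \left(4 - 125\right) \left(-12\right) = \left(-121\right) \left(-12\right) = 1452$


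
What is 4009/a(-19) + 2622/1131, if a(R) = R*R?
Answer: 96153/7163 ≈ 13.424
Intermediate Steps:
a(R) = R**2
4009/a(-19) + 2622/1131 = 4009/((-19)**2) + 2622/1131 = 4009/361 + 2622*(1/1131) = 4009*(1/361) + 874/377 = 211/19 + 874/377 = 96153/7163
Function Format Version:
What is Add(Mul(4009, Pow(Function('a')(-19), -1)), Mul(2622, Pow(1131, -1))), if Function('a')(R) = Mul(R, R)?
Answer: Rational(96153, 7163) ≈ 13.424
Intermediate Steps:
Function('a')(R) = Pow(R, 2)
Add(Mul(4009, Pow(Function('a')(-19), -1)), Mul(2622, Pow(1131, -1))) = Add(Mul(4009, Pow(Pow(-19, 2), -1)), Mul(2622, Pow(1131, -1))) = Add(Mul(4009, Pow(361, -1)), Mul(2622, Rational(1, 1131))) = Add(Mul(4009, Rational(1, 361)), Rational(874, 377)) = Add(Rational(211, 19), Rational(874, 377)) = Rational(96153, 7163)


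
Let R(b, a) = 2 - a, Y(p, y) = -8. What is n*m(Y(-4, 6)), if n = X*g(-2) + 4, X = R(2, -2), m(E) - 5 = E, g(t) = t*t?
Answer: -60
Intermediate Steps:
g(t) = t²
m(E) = 5 + E
X = 4 (X = 2 - 1*(-2) = 2 + 2 = 4)
n = 20 (n = 4*(-2)² + 4 = 4*4 + 4 = 16 + 4 = 20)
n*m(Y(-4, 6)) = 20*(5 - 8) = 20*(-3) = -60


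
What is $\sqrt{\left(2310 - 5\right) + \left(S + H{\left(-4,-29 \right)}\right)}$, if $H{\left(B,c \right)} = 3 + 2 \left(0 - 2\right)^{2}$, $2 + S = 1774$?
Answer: $2 \sqrt{1022} \approx 63.938$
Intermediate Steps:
$S = 1772$ ($S = -2 + 1774 = 1772$)
$H{\left(B,c \right)} = 11$ ($H{\left(B,c \right)} = 3 + 2 \left(-2\right)^{2} = 3 + 2 \cdot 4 = 3 + 8 = 11$)
$\sqrt{\left(2310 - 5\right) + \left(S + H{\left(-4,-29 \right)}\right)} = \sqrt{\left(2310 - 5\right) + \left(1772 + 11\right)} = \sqrt{\left(2310 - 5\right) + 1783} = \sqrt{2305 + 1783} = \sqrt{4088} = 2 \sqrt{1022}$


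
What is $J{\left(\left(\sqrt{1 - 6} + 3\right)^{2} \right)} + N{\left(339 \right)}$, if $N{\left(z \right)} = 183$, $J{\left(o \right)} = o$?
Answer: $187 + 6 i \sqrt{5} \approx 187.0 + 13.416 i$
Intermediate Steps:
$J{\left(\left(\sqrt{1 - 6} + 3\right)^{2} \right)} + N{\left(339 \right)} = \left(\sqrt{1 - 6} + 3\right)^{2} + 183 = \left(\sqrt{-5} + 3\right)^{2} + 183 = \left(i \sqrt{5} + 3\right)^{2} + 183 = \left(3 + i \sqrt{5}\right)^{2} + 183 = 183 + \left(3 + i \sqrt{5}\right)^{2}$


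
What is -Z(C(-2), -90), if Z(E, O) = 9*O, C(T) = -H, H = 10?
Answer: 810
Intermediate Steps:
C(T) = -10 (C(T) = -1*10 = -10)
-Z(C(-2), -90) = -9*(-90) = -1*(-810) = 810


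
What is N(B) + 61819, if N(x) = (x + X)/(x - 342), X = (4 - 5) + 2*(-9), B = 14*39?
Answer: 741859/12 ≈ 61822.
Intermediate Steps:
B = 546
X = -19 (X = -1 - 18 = -19)
N(x) = (-19 + x)/(-342 + x) (N(x) = (x - 19)/(x - 342) = (-19 + x)/(-342 + x))
N(B) + 61819 = (-19 + 546)/(-342 + 546) + 61819 = 527/204 + 61819 = (1/204)*527 + 61819 = 31/12 + 61819 = 741859/12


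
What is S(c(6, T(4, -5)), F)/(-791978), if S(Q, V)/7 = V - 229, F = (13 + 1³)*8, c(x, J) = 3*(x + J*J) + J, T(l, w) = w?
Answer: 819/791978 ≈ 0.0010341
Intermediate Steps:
c(x, J) = J + 3*x + 3*J² (c(x, J) = 3*(x + J²) + J = (3*x + 3*J²) + J = J + 3*x + 3*J²)
F = 112 (F = (13 + 1)*8 = 14*8 = 112)
S(Q, V) = -1603 + 7*V (S(Q, V) = 7*(V - 229) = 7*(-229 + V) = -1603 + 7*V)
S(c(6, T(4, -5)), F)/(-791978) = (-1603 + 7*112)/(-791978) = (-1603 + 784)*(-1/791978) = -819*(-1/791978) = 819/791978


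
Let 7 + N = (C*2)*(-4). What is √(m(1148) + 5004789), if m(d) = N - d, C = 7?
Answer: √5003578 ≈ 2236.9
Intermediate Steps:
N = -63 (N = -7 + (7*2)*(-4) = -7 + 14*(-4) = -7 - 56 = -63)
m(d) = -63 - d
√(m(1148) + 5004789) = √((-63 - 1*1148) + 5004789) = √((-63 - 1148) + 5004789) = √(-1211 + 5004789) = √5003578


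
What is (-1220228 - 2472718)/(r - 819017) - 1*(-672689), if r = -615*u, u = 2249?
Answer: 740683559837/1101076 ≈ 6.7269e+5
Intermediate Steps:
r = -1383135 (r = -615*2249 = -1383135)
(-1220228 - 2472718)/(r - 819017) - 1*(-672689) = (-1220228 - 2472718)/(-1383135 - 819017) - 1*(-672689) = -3692946/(-2202152) + 672689 = -3692946*(-1/2202152) + 672689 = 1846473/1101076 + 672689 = 740683559837/1101076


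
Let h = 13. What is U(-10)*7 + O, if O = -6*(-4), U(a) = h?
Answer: 115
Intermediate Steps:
U(a) = 13
O = 24
U(-10)*7 + O = 13*7 + 24 = 91 + 24 = 115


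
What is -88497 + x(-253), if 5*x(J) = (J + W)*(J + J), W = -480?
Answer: -71587/5 ≈ -14317.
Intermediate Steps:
x(J) = 2*J*(-480 + J)/5 (x(J) = ((J - 480)*(J + J))/5 = ((-480 + J)*(2*J))/5 = (2*J*(-480 + J))/5 = 2*J*(-480 + J)/5)
-88497 + x(-253) = -88497 + (⅖)*(-253)*(-480 - 253) = -88497 + (⅖)*(-253)*(-733) = -88497 + 370898/5 = -71587/5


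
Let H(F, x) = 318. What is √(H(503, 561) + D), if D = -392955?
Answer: 7*I*√8013 ≈ 626.61*I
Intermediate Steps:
√(H(503, 561) + D) = √(318 - 392955) = √(-392637) = 7*I*√8013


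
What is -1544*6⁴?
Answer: -2001024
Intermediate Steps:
-1544*6⁴ = -1544*1296 = -2001024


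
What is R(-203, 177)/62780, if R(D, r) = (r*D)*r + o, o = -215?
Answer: -3180001/31390 ≈ -101.31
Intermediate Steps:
R(D, r) = -215 + D*r² (R(D, r) = (r*D)*r - 215 = (D*r)*r - 215 = D*r² - 215 = -215 + D*r²)
R(-203, 177)/62780 = (-215 - 203*177²)/62780 = (-215 - 203*31329)*(1/62780) = (-215 - 6359787)*(1/62780) = -6360002*1/62780 = -3180001/31390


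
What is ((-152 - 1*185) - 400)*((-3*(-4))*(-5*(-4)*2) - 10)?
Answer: -346390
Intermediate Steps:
((-152 - 1*185) - 400)*((-3*(-4))*(-5*(-4)*2) - 10) = ((-152 - 185) - 400)*(12*(20*2) - 10) = (-337 - 400)*(12*40 - 10) = -737*(480 - 10) = -737*470 = -346390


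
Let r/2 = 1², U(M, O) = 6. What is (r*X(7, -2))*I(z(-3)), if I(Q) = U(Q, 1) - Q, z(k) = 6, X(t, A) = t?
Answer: 0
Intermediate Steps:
r = 2 (r = 2*1² = 2*1 = 2)
I(Q) = 6 - Q
(r*X(7, -2))*I(z(-3)) = (2*7)*(6 - 1*6) = 14*(6 - 6) = 14*0 = 0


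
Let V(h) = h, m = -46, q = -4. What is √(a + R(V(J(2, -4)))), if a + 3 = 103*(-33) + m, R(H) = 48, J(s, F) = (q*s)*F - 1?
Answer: 10*I*√34 ≈ 58.31*I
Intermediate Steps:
J(s, F) = -1 - 4*F*s (J(s, F) = (-4*s)*F - 1 = -4*F*s - 1 = -1 - 4*F*s)
a = -3448 (a = -3 + (103*(-33) - 46) = -3 + (-3399 - 46) = -3 - 3445 = -3448)
√(a + R(V(J(2, -4)))) = √(-3448 + 48) = √(-3400) = 10*I*√34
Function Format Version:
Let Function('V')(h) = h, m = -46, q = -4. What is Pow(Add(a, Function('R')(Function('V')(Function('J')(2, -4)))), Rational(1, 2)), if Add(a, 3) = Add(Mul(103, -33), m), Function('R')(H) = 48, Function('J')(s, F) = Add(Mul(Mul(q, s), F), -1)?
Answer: Mul(10, I, Pow(34, Rational(1, 2))) ≈ Mul(58.310, I)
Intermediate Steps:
Function('J')(s, F) = Add(-1, Mul(-4, F, s)) (Function('J')(s, F) = Add(Mul(Mul(-4, s), F), -1) = Add(Mul(-4, F, s), -1) = Add(-1, Mul(-4, F, s)))
a = -3448 (a = Add(-3, Add(Mul(103, -33), -46)) = Add(-3, Add(-3399, -46)) = Add(-3, -3445) = -3448)
Pow(Add(a, Function('R')(Function('V')(Function('J')(2, -4)))), Rational(1, 2)) = Pow(Add(-3448, 48), Rational(1, 2)) = Pow(-3400, Rational(1, 2)) = Mul(10, I, Pow(34, Rational(1, 2)))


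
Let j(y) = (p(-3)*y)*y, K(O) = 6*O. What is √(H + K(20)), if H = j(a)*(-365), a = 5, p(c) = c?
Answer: 3*√3055 ≈ 165.82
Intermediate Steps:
j(y) = -3*y² (j(y) = (-3*y)*y = -3*y²)
H = 27375 (H = -3*5²*(-365) = -3*25*(-365) = -75*(-365) = 27375)
√(H + K(20)) = √(27375 + 6*20) = √(27375 + 120) = √27495 = 3*√3055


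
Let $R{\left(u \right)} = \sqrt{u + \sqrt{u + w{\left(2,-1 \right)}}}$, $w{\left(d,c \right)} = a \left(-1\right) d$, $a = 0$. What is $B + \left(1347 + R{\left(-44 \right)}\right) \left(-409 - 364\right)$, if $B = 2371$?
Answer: $-1038860 - 773 \sqrt{-44 + 2 i \sqrt{11}} \approx -1.0392 \cdot 10^{6} - 5142.0 i$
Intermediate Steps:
$w{\left(d,c \right)} = 0$ ($w{\left(d,c \right)} = 0 \left(-1\right) d = 0 d = 0$)
$R{\left(u \right)} = \sqrt{u + \sqrt{u}}$ ($R{\left(u \right)} = \sqrt{u + \sqrt{u + 0}} = \sqrt{u + \sqrt{u}}$)
$B + \left(1347 + R{\left(-44 \right)}\right) \left(-409 - 364\right) = 2371 + \left(1347 + \sqrt{-44 + \sqrt{-44}}\right) \left(-409 - 364\right) = 2371 + \left(1347 + \sqrt{-44 + 2 i \sqrt{11}}\right) \left(-773\right) = 2371 - \left(1041231 + 773 \sqrt{-44 + 2 i \sqrt{11}}\right) = -1038860 - 773 \sqrt{-44 + 2 i \sqrt{11}}$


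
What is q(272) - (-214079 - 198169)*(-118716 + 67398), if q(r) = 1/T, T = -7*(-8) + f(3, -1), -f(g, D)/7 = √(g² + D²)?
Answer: -3998435401292/189 + √10/378 ≈ -2.1156e+10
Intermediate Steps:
f(g, D) = -7*√(D² + g²) (f(g, D) = -7*√(g² + D²) = -7*√(D² + g²))
T = 56 - 7*√10 (T = -7*(-8) - 7*√((-1)² + 3²) = 56 - 7*√(1 + 9) = 56 - 7*√10 ≈ 33.864)
q(r) = 1/(56 - 7*√10)
q(272) - (-214079 - 198169)*(-118716 + 67398) = (4/189 + √10/378) - (-214079 - 198169)*(-118716 + 67398) = (4/189 + √10/378) - (-412248)*(-51318) = (4/189 + √10/378) - 1*21155742864 = (4/189 + √10/378) - 21155742864 = -3998435401292/189 + √10/378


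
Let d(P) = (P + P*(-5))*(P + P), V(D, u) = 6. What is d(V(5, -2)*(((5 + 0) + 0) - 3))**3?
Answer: -1528823808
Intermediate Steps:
d(P) = -8*P**2 (d(P) = (P - 5*P)*(2*P) = (-4*P)*(2*P) = -8*P**2)
d(V(5, -2)*(((5 + 0) + 0) - 3))**3 = (-8*36*(((5 + 0) + 0) - 3)**2)**3 = (-8*36*((5 + 0) - 3)**2)**3 = (-8*36*(5 - 3)**2)**3 = (-8*(6*2)**2)**3 = (-8*12**2)**3 = (-8*144)**3 = (-1152)**3 = -1528823808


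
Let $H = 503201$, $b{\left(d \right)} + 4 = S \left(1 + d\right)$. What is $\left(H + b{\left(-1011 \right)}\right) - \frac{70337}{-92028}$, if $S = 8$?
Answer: $\frac{45564697613}{92028} \approx 4.9512 \cdot 10^{5}$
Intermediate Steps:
$b{\left(d \right)} = 4 + 8 d$ ($b{\left(d \right)} = -4 + 8 \left(1 + d\right) = -4 + \left(8 + 8 d\right) = 4 + 8 d$)
$\left(H + b{\left(-1011 \right)}\right) - \frac{70337}{-92028} = \left(503201 + \left(4 + 8 \left(-1011\right)\right)\right) - \frac{70337}{-92028} = \left(503201 + \left(4 - 8088\right)\right) - - \frac{70337}{92028} = \left(503201 - 8084\right) + \frac{70337}{92028} = 495117 + \frac{70337}{92028} = \frac{45564697613}{92028}$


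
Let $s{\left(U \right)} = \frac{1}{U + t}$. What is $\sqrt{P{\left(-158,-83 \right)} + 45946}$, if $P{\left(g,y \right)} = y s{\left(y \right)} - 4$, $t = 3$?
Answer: $\frac{\sqrt{18377215}}{20} \approx 214.34$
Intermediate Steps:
$s{\left(U \right)} = \frac{1}{3 + U}$ ($s{\left(U \right)} = \frac{1}{U + 3} = \frac{1}{3 + U}$)
$P{\left(g,y \right)} = -4 + \frac{y}{3 + y}$ ($P{\left(g,y \right)} = \frac{y}{3 + y} - 4 = -4 + \frac{y}{3 + y}$)
$\sqrt{P{\left(-158,-83 \right)} + 45946} = \sqrt{\frac{3 \left(-4 - -83\right)}{3 - 83} + 45946} = \sqrt{\frac{3 \left(-4 + 83\right)}{-80} + 45946} = \sqrt{3 \left(- \frac{1}{80}\right) 79 + 45946} = \sqrt{- \frac{237}{80} + 45946} = \sqrt{\frac{3675443}{80}} = \frac{\sqrt{18377215}}{20}$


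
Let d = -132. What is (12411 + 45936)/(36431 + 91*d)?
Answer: 58347/24419 ≈ 2.3894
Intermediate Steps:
(12411 + 45936)/(36431 + 91*d) = (12411 + 45936)/(36431 + 91*(-132)) = 58347/(36431 - 12012) = 58347/24419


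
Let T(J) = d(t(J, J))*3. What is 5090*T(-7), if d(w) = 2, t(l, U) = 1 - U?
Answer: 30540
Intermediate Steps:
T(J) = 6 (T(J) = 2*3 = 6)
5090*T(-7) = 5090*6 = 30540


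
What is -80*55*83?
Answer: -365200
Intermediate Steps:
-80*55*83 = -4400*83 = -365200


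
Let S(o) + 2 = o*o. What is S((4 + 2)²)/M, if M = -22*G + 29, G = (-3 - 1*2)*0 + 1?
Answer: 1294/7 ≈ 184.86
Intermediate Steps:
G = 1 (G = (-3 - 2)*0 + 1 = -5*0 + 1 = 0 + 1 = 1)
M = 7 (M = -22*1 + 29 = -22 + 29 = 7)
S(o) = -2 + o² (S(o) = -2 + o*o = -2 + o²)
S((4 + 2)²)/M = (-2 + ((4 + 2)²)²)/7 = (-2 + (6²)²)*(⅐) = (-2 + 36²)*(⅐) = (-2 + 1296)*(⅐) = 1294*(⅐) = 1294/7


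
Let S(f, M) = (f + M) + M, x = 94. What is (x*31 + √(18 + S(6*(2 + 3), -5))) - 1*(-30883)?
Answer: 33797 + √38 ≈ 33803.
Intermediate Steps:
S(f, M) = f + 2*M (S(f, M) = (M + f) + M = f + 2*M)
(x*31 + √(18 + S(6*(2 + 3), -5))) - 1*(-30883) = (94*31 + √(18 + (6*(2 + 3) + 2*(-5)))) - 1*(-30883) = (2914 + √(18 + (6*5 - 10))) + 30883 = (2914 + √(18 + (30 - 10))) + 30883 = (2914 + √(18 + 20)) + 30883 = (2914 + √38) + 30883 = 33797 + √38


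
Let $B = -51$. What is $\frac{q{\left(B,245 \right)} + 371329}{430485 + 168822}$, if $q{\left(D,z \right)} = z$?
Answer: $\frac{123858}{199769} \approx 0.62001$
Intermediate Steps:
$\frac{q{\left(B,245 \right)} + 371329}{430485 + 168822} = \frac{245 + 371329}{430485 + 168822} = \frac{371574}{599307} = 371574 \cdot \frac{1}{599307} = \frac{123858}{199769}$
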